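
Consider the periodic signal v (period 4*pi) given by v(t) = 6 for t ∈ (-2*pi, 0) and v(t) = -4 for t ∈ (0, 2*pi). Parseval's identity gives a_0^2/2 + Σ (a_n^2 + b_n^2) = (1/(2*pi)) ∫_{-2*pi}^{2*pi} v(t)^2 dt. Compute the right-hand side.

(1/(2*pi)) ∫_{-2*pi}^{2*pi} v(t)^2 dt = (1/(2*pi)) · (104*pi) = 52.

52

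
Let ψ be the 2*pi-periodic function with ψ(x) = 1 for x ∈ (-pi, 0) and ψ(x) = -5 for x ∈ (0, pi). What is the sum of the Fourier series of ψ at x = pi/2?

ψ is continuous at x = pi/2 with value -5, so the series converges to -5 there.

-5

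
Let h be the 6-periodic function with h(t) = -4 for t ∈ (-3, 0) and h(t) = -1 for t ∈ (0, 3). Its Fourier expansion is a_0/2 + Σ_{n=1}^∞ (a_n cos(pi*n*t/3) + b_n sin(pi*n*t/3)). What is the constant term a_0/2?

-5/2

a_0 = 1/3 ∫_{-3}^{3} h(t) dt = 1/3 · (-15) = -5.
So the constant term a_0/2 = -5/2.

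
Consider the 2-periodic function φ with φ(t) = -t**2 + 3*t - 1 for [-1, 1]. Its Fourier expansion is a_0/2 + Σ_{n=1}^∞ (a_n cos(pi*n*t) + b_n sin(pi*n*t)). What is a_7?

4/(49*pi**2)

a_7 = ∫_{-1}^{1} φ(t) cos(7*pi*t) dt.
Integrating by parts twice (tabular method), an antiderivative of (-t**2 + 3*t - 1) cos(7*pi*t) is -t**2*sin(7*pi*t)/(7*pi) + 3*t*sin(7*pi*t)/(7*pi) - 2*t*cos(7*pi*t)/(49*pi**2) - sin(7*pi*t)/(7*pi) + 2*sin(7*pi*t)/(343*pi**3) + 3*cos(7*pi*t)/(49*pi**2); evaluating from -1 to 1: ∫_{-1}^{1} (-t**2 + 3*t - 1) cos(7*pi*t) dt = (-1/(49*pi**2)) - (-5/(49*pi**2)) = 4/(49*pi**2).
Hence a_7 = 4/(49*pi**2).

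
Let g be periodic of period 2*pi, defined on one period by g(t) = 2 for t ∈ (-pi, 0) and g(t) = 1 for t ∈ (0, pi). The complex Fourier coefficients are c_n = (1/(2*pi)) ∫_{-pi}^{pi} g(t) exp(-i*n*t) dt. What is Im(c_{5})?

1/(5*pi)

Since g is real-valued, Im(c_{5}) = -(1/(2*pi)) ∫_{-pi}^{pi} g(t) sin(5*t) dt = -b_{5}/2.
Split the integral at the breakpoints.
Directly, an antiderivative of (2) sin(5*t) is -2*cos(5*t)/5; evaluating from -pi to 0: ∫_{-pi}^{0} (2) sin(5*t) dt = (-2/5) - (2/5) = -4/5.
Directly, an antiderivative of (1) sin(5*t) is -cos(5*t)/5; evaluating from 0 to pi: ∫_{0}^{pi} (1) sin(5*t) dt = (1/5) - (-1/5) = 2/5.
So ∫_{-pi}^{pi} g(t) sin(5*t) dt = -2/5.
Hence Im(c_{5}) = (-1/(2*pi))·(-2/5) = 1/(5*pi).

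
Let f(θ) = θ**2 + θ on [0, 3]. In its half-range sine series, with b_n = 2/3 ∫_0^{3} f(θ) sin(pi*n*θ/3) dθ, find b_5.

b_5 = 2/3 ∫_0^{3} (θ**2 + θ) sin(5*pi*θ/3) dθ.
Integrating by parts twice (tabular method), an antiderivative of (θ**2 + θ) sin(5*pi*θ/3) is -3*θ**2*cos(5*pi*θ/3)/(5*pi) + 18*θ*sin(5*pi*θ/3)/(25*pi**2) - 3*θ*cos(5*pi*θ/3)/(5*pi) + 9*sin(5*pi*θ/3)/(25*pi**2) + 54*cos(5*pi*θ/3)/(125*pi**3); evaluating from 0 to 3: ∫_{0}^{3} (θ**2 + θ) sin(5*pi*θ/3) dθ = (18*(-3 + 50*pi**2)/(125*pi**3)) - (54/(125*pi**3)) = 36*(-3 + 25*pi**2)/(125*pi**3).
Hence b_5 = (2/3)·(36*(-3 + 25*pi**2)/(125*pi**3)) = 24*(-3 + 25*pi**2)/(125*pi**3).

24*(-3 + 25*pi**2)/(125*pi**3)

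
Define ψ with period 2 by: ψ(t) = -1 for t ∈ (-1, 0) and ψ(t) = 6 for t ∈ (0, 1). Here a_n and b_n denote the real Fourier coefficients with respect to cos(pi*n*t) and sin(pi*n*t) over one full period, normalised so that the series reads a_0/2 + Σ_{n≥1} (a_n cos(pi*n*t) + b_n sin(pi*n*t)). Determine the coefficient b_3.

14/(3*pi)

b_3 = ∫_{-1}^{1} ψ(t) sin(3*pi*t) dt.
Split the integral at the breakpoints.
Directly, an antiderivative of (-1) sin(3*pi*t) is cos(3*pi*t)/(3*pi); evaluating from -1 to 0: ∫_{-1}^{0} (-1) sin(3*pi*t) dt = (1/(3*pi)) - (-1/(3*pi)) = 2/(3*pi).
Directly, an antiderivative of (6) sin(3*pi*t) is -2*cos(3*pi*t)/pi; evaluating from 0 to 1: ∫_{0}^{1} (6) sin(3*pi*t) dt = (2/pi) - (-2/pi) = 4/pi.
Summing the pieces gives b_3 = 14/(3*pi).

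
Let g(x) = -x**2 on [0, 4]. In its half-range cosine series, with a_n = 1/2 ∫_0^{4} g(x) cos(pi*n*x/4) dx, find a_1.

64/pi**2

a_1 = 1/2 ∫_0^{4} (-x**2) cos(pi*x/4) dx.
Integrating by parts twice (tabular method), an antiderivative of (-x**2) cos(pi*x/4) is -4*x**2*sin(pi*x/4)/pi - 32*x*cos(pi*x/4)/pi**2 + 128*sin(pi*x/4)/pi**3; evaluating from 0 to 4: ∫_{0}^{4} (-x**2) cos(pi*x/4) dx = (128/pi**2) - (0) = 128/pi**2.
Hence a_1 = (1/2)·(128/pi**2) = 64/pi**2.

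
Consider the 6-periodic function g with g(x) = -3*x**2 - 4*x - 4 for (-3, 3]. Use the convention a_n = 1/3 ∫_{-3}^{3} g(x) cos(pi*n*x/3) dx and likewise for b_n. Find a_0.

a_0 = 1/3 ∫_{-3}^{3} g(x) dx = 1/3 · (-78) = -26.

-26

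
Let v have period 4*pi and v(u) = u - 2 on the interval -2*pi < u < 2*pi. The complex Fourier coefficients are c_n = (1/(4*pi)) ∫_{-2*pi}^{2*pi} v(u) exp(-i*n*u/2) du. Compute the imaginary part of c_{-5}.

Since v is real-valued, Im(c_{-5}) = -(1/(4*pi)) ∫_{-2*pi}^{2*pi} v(u) sin(-5*u/2) du = b_{5}/2.
Integrating by parts (boundary term plus one more integral), an antiderivative of (u - 2) sin(-5*u/2) is 2*u*cos(5*u/2)/5 - 4*sin(5*u/2)/25 - 4*cos(5*u/2)/5; evaluating from -2*pi to 2*pi: ∫_{-2*pi}^{2*pi} (u - 2) sin(-5*u/2) du = (4/5 - 4*pi/5) - (4/5 + 4*pi/5) = -8*pi/5.
Hence Im(c_{-5}) = (-1/(4*pi))·(-8*pi/5) = 2/5.

2/5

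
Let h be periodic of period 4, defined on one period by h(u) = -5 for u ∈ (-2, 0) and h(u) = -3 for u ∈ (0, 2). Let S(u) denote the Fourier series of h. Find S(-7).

u = -7 differs from u = 1 by -2 full period(s), and the series is 4-periodic.
h is continuous at u = 1 with value -3, so the series converges to -3 there.

-3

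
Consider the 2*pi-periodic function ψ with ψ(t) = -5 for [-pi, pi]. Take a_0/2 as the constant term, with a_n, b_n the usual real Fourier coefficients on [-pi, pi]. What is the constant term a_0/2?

a_0 = 1/pi ∫_{-pi}^{pi} ψ(t) dt = 1/pi · (-10*pi) = -10.
So the constant term a_0/2 = -5.

-5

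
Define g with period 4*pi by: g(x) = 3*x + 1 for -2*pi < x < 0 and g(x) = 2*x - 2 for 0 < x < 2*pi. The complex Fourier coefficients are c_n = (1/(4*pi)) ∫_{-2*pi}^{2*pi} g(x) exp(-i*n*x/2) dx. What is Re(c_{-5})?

2/(25*pi)

Since g is real-valued, Re(c_{-5}) = (1/(4*pi)) ∫_{-2*pi}^{2*pi} g(x) cos(-5*x/2) dx = a_{5}/2.
Split the integral at the breakpoints.
Integrating by parts (boundary term plus one more integral), an antiderivative of (3*x + 1) cos(-5*x/2) is 6*x*sin(5*x/2)/5 + 2*sin(5*x/2)/5 + 12*cos(5*x/2)/25; evaluating from -2*pi to 0: ∫_{-2*pi}^{0} (3*x + 1) cos(-5*x/2) dx = (12/25) - (-12/25) = 24/25.
Integrating by parts (boundary term plus one more integral), an antiderivative of (2*x - 2) cos(-5*x/2) is 4*x*sin(5*x/2)/5 - 4*sin(5*x/2)/5 + 8*cos(5*x/2)/25; evaluating from 0 to 2*pi: ∫_{0}^{2*pi} (2*x - 2) cos(-5*x/2) dx = (-8/25) - (8/25) = -16/25.
So ∫_{-2*pi}^{2*pi} g(x) cos(-5*x/2) dx = 8/25.
Hence Re(c_{-5}) = (1/(4*pi))·(8/25) = 2/(25*pi).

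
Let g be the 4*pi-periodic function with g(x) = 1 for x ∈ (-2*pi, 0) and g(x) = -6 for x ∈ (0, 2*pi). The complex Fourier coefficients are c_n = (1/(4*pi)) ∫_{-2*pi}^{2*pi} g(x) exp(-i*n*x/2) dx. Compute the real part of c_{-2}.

Since g is real-valued, Re(c_{-2}) = (1/(4*pi)) ∫_{-2*pi}^{2*pi} g(x) cos(-x) dx = a_{2}/2.
Split the integral at the breakpoints.
Directly, an antiderivative of (1) cos(-x) is sin(x); evaluating from -2*pi to 0: ∫_{-2*pi}^{0} (1) cos(-x) dx = (0) - (0) = 0.
Directly, an antiderivative of (-6) cos(-x) is -6*sin(x); evaluating from 0 to 2*pi: ∫_{0}^{2*pi} (-6) cos(-x) dx = (0) - (0) = 0.
So ∫_{-2*pi}^{2*pi} g(x) cos(-x) dx = 0.
Hence Re(c_{-2}) = (1/(4*pi))·(0) = 0.

0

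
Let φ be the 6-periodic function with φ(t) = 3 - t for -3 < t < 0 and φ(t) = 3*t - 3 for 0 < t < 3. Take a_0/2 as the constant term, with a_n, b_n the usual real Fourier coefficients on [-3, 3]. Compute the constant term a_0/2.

3

a_0 = 1/3 ∫_{-3}^{3} φ(t) dt = 1/3 · (18) = 6.
So the constant term a_0/2 = 3.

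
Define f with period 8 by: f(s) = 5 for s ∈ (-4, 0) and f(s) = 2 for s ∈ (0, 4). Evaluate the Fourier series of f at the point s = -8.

s = -8 differs from s = 0 by -1 full period(s), and the series is 8-periodic.
At s = 0 the one-sided limits are f(0^-) = 5 and f(0^+) = 2.
By Dirichlet's theorem the series converges to their average, [(5) + (2)]/2 = 7/2.

7/2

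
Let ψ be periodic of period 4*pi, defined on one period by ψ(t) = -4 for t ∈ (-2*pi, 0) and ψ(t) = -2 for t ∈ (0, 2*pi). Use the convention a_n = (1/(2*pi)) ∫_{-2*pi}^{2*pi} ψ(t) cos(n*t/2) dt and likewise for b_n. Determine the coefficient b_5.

4/(5*pi)

b_5 = (1/(2*pi)) ∫_{-2*pi}^{2*pi} ψ(t) sin(5*t/2) dt.
Split the integral at the breakpoints.
Directly, an antiderivative of (-4) sin(5*t/2) is 8*cos(5*t/2)/5; evaluating from -2*pi to 0: ∫_{-2*pi}^{0} (-4) sin(5*t/2) dt = (8/5) - (-8/5) = 16/5.
Directly, an antiderivative of (-2) sin(5*t/2) is 4*cos(5*t/2)/5; evaluating from 0 to 2*pi: ∫_{0}^{2*pi} (-2) sin(5*t/2) dt = (-4/5) - (4/5) = -8/5.
Summing the pieces and multiplying by (1/(2*pi)) gives b_5 = 4/(5*pi).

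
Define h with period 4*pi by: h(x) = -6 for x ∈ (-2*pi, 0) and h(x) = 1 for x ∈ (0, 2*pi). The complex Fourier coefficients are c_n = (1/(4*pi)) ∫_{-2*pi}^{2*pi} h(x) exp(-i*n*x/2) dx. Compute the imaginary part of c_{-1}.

7/pi

Since h is real-valued, Im(c_{-1}) = -(1/(4*pi)) ∫_{-2*pi}^{2*pi} h(x) sin(-x/2) dx = b_{1}/2.
Split the integral at the breakpoints.
Directly, an antiderivative of (-6) sin(-x/2) is -12*cos(x/2); evaluating from -2*pi to 0: ∫_{-2*pi}^{0} (-6) sin(-x/2) dx = (-12) - (12) = -24.
Directly, an antiderivative of (1) sin(-x/2) is 2*cos(x/2); evaluating from 0 to 2*pi: ∫_{0}^{2*pi} (1) sin(-x/2) dx = (-2) - (2) = -4.
So ∫_{-2*pi}^{2*pi} h(x) sin(-x/2) dx = -28.
Hence Im(c_{-1}) = (-1/(4*pi))·(-28) = 7/pi.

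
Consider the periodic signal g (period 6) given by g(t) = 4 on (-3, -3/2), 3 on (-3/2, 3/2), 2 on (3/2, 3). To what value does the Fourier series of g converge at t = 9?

t = 9 differs from t = -3 by 2 full period(s), and the series is 6-periodic.
At t = -3 the one-sided limits are g(-3^-) = 2 and g(-3^+) = 4.
By Dirichlet's theorem the series converges to their average, [(2) + (4)]/2 = 3.

3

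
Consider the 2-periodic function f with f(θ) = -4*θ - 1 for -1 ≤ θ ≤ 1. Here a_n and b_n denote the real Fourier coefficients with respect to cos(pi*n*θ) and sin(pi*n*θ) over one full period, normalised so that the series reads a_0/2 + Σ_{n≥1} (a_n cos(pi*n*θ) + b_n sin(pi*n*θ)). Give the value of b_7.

b_7 = ∫_{-1}^{1} f(θ) sin(7*pi*θ) dθ.
Integrating by parts (boundary term plus one more integral), an antiderivative of (-4*θ - 1) sin(7*pi*θ) is 4*θ*cos(7*pi*θ)/(7*pi) - 4*sin(7*pi*θ)/(49*pi**2) + cos(7*pi*θ)/(7*pi); evaluating from -1 to 1: ∫_{-1}^{1} (-4*θ - 1) sin(7*pi*θ) dθ = (-5/(7*pi)) - (3/(7*pi)) = -8/(7*pi).
Hence b_7 = -8/(7*pi).

-8/(7*pi)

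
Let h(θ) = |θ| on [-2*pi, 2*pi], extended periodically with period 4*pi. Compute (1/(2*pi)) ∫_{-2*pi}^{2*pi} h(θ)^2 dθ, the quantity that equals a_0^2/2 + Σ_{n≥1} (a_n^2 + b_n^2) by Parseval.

8*pi**2/3

(1/(2*pi)) ∫_{-2*pi}^{2*pi} h(θ)^2 dθ = (1/(2*pi)) · (16*pi**3/3) = 8*pi**2/3.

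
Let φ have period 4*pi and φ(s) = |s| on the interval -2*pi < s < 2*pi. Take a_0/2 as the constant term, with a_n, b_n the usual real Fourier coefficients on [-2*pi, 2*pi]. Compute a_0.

a_0 = (1/(2*pi)) ∫_{-2*pi}^{2*pi} φ(s) ds = (1/(2*pi)) · (4*pi**2) = 2*pi.

2*pi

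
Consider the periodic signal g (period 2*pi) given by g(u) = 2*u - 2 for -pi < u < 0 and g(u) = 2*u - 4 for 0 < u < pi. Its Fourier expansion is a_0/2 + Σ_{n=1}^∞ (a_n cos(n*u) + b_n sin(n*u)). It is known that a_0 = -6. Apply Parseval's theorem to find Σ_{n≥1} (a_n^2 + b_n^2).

Parseval: a_0^2/2 + Σ_{n≥1} (a_n^2+b_n^2) = 1/pi ∫_{-pi}^{pi} g(u)^2 du = -4*pi + 20 + 8*pi**2/3.
Subtract a_0^2/2 = 18: Σ (a_n^2+b_n^2) = -4*pi + 2 + 8*pi**2/3.

-4*pi + 2 + 8*pi**2/3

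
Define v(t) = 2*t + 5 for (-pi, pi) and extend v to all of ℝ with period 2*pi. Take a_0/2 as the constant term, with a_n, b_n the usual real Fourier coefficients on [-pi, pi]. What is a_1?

a_1 = 1/pi ∫_{-pi}^{pi} v(t) cos(t) dt.
Integrating by parts (boundary term plus one more integral), an antiderivative of (2*t + 5) cos(t) is 2*t*sin(t) + 5*sin(t) + 2*cos(t); evaluating from -pi to pi: ∫_{-pi}^{pi} (2*t + 5) cos(t) dt = (-2) - (-2) = 0.
Hence a_1 = (1/pi)·(0) = 0.

0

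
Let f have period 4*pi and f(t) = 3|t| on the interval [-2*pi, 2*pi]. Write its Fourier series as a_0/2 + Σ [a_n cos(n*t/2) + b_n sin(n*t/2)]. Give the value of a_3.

-8/(3*pi)

a_3 = (1/(2*pi)) ∫_{-2*pi}^{2*pi} f(t) cos(3*t/2) dt.
f is even and cos(3*t/2) is even, so the integrand is even and a_3 = 1/pi ∫_0^{2*pi} f(t) cos(3*t/2) dt.
Integrating by parts (boundary term plus one more integral), an antiderivative of (3*t) cos(3*t/2) is 2*t*sin(3*t/2) + 4*cos(3*t/2)/3; evaluating from 0 to 2*pi: ∫_{0}^{2*pi} (3*t) cos(3*t/2) dt = (-4/3) - (4/3) = -8/3.
Hence a_3 = (1/pi)·(-8/3) = -8/(3*pi).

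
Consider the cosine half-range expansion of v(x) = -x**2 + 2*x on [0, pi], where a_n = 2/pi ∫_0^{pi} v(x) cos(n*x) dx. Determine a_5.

4*(-2 + pi)/(25*pi)

a_5 = 2/pi ∫_0^{pi} (-x**2 + 2*x) cos(5*x) dx.
Integrating by parts twice (tabular method), an antiderivative of (-x**2 + 2*x) cos(5*x) is -x**2*sin(5*x)/5 + 2*x*sin(5*x)/5 - 2*x*cos(5*x)/25 + 2*sin(5*x)/125 + 2*cos(5*x)/25; evaluating from 0 to pi: ∫_{0}^{pi} (-x**2 + 2*x) cos(5*x) dx = (-2/25 + 2*pi/25) - (2/25) = -4/25 + 2*pi/25.
Hence a_5 = (2/pi)·(-4/25 + 2*pi/25) = 4*(-2 + pi)/(25*pi).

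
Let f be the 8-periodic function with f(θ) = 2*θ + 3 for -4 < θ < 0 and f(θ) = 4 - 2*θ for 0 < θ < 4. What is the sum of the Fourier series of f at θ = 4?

-9/2

At θ = 4 the one-sided limits are f(4^-) = -4 and f(4^+) = -5.
By Dirichlet's theorem the series converges to their average, [(-4) + (-5)]/2 = -9/2.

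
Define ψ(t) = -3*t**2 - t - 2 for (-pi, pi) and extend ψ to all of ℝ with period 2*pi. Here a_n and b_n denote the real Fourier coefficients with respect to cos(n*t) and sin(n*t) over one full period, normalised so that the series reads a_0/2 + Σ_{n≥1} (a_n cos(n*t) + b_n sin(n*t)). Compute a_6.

-1/3

a_6 = 1/pi ∫_{-pi}^{pi} ψ(t) cos(6*t) dt.
Integrating by parts twice (tabular method), an antiderivative of (-3*t**2 - t - 2) cos(6*t) is -t**2*sin(6*t)/2 - t*sin(6*t)/6 - t*cos(6*t)/6 - 11*sin(6*t)/36 - cos(6*t)/36; evaluating from -pi to pi: ∫_{-pi}^{pi} (-3*t**2 - t - 2) cos(6*t) dt = (-pi/6 - 1/36) - (-1/36 + pi/6) = -pi/3.
Hence a_6 = (1/pi)·(-pi/3) = -1/3.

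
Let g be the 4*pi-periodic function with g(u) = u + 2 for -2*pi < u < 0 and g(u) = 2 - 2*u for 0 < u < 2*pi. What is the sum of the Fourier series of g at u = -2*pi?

u = -2*pi differs from u = 2*pi by -1 full period(s), and the series is 4*pi-periodic.
At u = 2*pi the one-sided limits are g(2*pi^-) = 2 - 4*pi and g(2*pi^+) = 2 - 2*pi.
By Dirichlet's theorem the series converges to their average, [(2 - 4*pi) + (2 - 2*pi)]/2 = 2 - 3*pi.

2 - 3*pi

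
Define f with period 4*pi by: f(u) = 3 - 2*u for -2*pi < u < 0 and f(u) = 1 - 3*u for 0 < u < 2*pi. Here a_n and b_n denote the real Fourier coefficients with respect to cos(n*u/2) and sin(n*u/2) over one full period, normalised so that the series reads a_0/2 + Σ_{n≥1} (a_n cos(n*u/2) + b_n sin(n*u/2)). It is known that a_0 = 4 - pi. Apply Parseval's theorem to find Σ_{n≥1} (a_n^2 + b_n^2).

2 + 10*pi + 101*pi**2/6

Parseval: a_0^2/2 + Σ_{n≥1} (a_n^2+b_n^2) = (1/(2*pi)) ∫_{-2*pi}^{2*pi} f(u)^2 du = 10 + 6*pi + 52*pi**2/3.
Subtract a_0^2/2 = (4 - pi)**2/2: Σ (a_n^2+b_n^2) = 2 + 10*pi + 101*pi**2/6.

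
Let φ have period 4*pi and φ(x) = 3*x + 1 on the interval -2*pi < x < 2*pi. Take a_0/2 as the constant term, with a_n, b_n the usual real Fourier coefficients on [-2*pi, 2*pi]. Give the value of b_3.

b_3 = (1/(2*pi)) ∫_{-2*pi}^{2*pi} φ(x) sin(3*x/2) dx.
Integrating by parts (boundary term plus one more integral), an antiderivative of (3*x + 1) sin(3*x/2) is -2*x*cos(3*x/2) + 4*sin(3*x/2)/3 - 2*cos(3*x/2)/3; evaluating from -2*pi to 2*pi: ∫_{-2*pi}^{2*pi} (3*x + 1) sin(3*x/2) dx = (2/3 + 4*pi) - (2/3 - 4*pi) = 8*pi.
Hence b_3 = (1/(2*pi))·(8*pi) = 4.

4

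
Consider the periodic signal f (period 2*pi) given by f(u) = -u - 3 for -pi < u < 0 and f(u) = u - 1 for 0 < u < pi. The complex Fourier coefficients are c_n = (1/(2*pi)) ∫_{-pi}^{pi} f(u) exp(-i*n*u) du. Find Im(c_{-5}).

2/(5*pi)

Since f is real-valued, Im(c_{-5}) = -(1/(2*pi)) ∫_{-pi}^{pi} f(u) sin(-5*u) du = b_{5}/2.
Split the integral at the breakpoints.
Integrating by parts (boundary term plus one more integral), an antiderivative of (-u - 3) sin(-5*u) is -u*cos(5*u)/5 + sin(5*u)/25 - 3*cos(5*u)/5; evaluating from -pi to 0: ∫_{-pi}^{0} (-u - 3) sin(-5*u) du = (-3/5) - (3/5 - pi/5) = -6/5 + pi/5.
Integrating by parts (boundary term plus one more integral), an antiderivative of (u - 1) sin(-5*u) is u*cos(5*u)/5 - sin(5*u)/25 - cos(5*u)/5; evaluating from 0 to pi: ∫_{0}^{pi} (u - 1) sin(-5*u) du = (1/5 - pi/5) - (-1/5) = 2/5 - pi/5.
So ∫_{-pi}^{pi} f(u) sin(-5*u) du = -4/5.
Hence Im(c_{-5}) = (-1/(2*pi))·(-4/5) = 2/(5*pi).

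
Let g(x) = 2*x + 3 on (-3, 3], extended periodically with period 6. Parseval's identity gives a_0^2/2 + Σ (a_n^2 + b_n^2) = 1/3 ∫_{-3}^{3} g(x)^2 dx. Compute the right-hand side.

1/3 ∫_{-3}^{3} g(x)^2 dx = 1/3 · (126) = 42.

42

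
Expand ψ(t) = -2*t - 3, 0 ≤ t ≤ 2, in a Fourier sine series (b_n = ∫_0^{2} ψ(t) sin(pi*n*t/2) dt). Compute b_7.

b_7 = ∫_0^{2} (-2*t - 3) sin(7*pi*t/2) dt.
Integrating by parts (boundary term plus one more integral), an antiderivative of (-2*t - 3) sin(7*pi*t/2) is 4*t*cos(7*pi*t/2)/(7*pi) - 8*sin(7*pi*t/2)/(49*pi**2) + 6*cos(7*pi*t/2)/(7*pi); evaluating from 0 to 2: ∫_{0}^{2} (-2*t - 3) sin(7*pi*t/2) dt = (-2/pi) - (6/(7*pi)) = -20/(7*pi).
Hence b_7 = -20/(7*pi).

-20/(7*pi)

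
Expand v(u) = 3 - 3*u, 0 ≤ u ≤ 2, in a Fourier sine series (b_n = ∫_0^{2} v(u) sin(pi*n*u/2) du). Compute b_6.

b_6 = ∫_0^{2} (3 - 3*u) sin(3*pi*u) du.
Integrating by parts (boundary term plus one more integral), an antiderivative of (3 - 3*u) sin(3*pi*u) is u*cos(3*pi*u)/pi - sin(3*pi*u)/(3*pi**2) - cos(3*pi*u)/pi; evaluating from 0 to 2: ∫_{0}^{2} (3 - 3*u) sin(3*pi*u) du = (1/pi) - (-1/pi) = 2/pi.
Hence b_6 = 2/pi.

2/pi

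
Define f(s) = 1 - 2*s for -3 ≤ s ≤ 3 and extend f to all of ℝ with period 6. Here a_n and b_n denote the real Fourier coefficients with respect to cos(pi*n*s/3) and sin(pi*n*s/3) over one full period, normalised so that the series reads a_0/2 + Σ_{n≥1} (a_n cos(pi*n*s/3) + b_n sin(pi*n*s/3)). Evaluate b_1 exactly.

-12/pi

b_1 = 1/3 ∫_{-3}^{3} f(s) sin(pi*s/3) ds.
Integrating by parts (boundary term plus one more integral), an antiderivative of (1 - 2*s) sin(pi*s/3) is 6*s*cos(pi*s/3)/pi - 18*sin(pi*s/3)/pi**2 - 3*cos(pi*s/3)/pi; evaluating from -3 to 3: ∫_{-3}^{3} (1 - 2*s) sin(pi*s/3) ds = (-15/pi) - (21/pi) = -36/pi.
Hence b_1 = (1/3)·(-36/pi) = -12/pi.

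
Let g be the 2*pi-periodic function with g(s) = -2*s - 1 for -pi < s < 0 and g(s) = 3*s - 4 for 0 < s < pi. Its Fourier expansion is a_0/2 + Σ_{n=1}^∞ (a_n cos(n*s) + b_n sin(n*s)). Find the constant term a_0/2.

-5/2 + 5*pi/4

a_0 = 1/pi ∫_{-pi}^{pi} g(s) ds = 1/pi · (5*pi*(-2 + pi)/2) = -5 + 5*pi/2.
So the constant term a_0/2 = -5/2 + 5*pi/4.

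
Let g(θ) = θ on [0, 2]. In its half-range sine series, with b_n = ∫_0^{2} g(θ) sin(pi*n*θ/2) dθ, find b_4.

-1/pi

b_4 = ∫_0^{2} (θ) sin(2*pi*θ) dθ.
Integrating by parts (boundary term plus one more integral), an antiderivative of (θ) sin(2*pi*θ) is -θ*cos(2*pi*θ)/(2*pi) + sin(2*pi*θ)/(4*pi**2); evaluating from 0 to 2: ∫_{0}^{2} (θ) sin(2*pi*θ) dθ = (-1/pi) - (0) = -1/pi.
Hence b_4 = -1/pi.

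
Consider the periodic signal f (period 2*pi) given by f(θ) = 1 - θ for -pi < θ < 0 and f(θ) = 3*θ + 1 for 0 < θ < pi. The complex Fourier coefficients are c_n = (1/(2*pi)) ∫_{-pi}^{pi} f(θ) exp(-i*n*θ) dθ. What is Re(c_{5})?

Since f is real-valued, Re(c_{5}) = (1/(2*pi)) ∫_{-pi}^{pi} f(θ) cos(5*θ) dθ = a_{5}/2.
Split the integral at the breakpoints.
Integrating by parts (boundary term plus one more integral), an antiderivative of (1 - θ) cos(5*θ) is -θ*sin(5*θ)/5 + sin(5*θ)/5 - cos(5*θ)/25; evaluating from -pi to 0: ∫_{-pi}^{0} (1 - θ) cos(5*θ) dθ = (-1/25) - (1/25) = -2/25.
Integrating by parts (boundary term plus one more integral), an antiderivative of (3*θ + 1) cos(5*θ) is 3*θ*sin(5*θ)/5 + sin(5*θ)/5 + 3*cos(5*θ)/25; evaluating from 0 to pi: ∫_{0}^{pi} (3*θ + 1) cos(5*θ) dθ = (-3/25) - (3/25) = -6/25.
So ∫_{-pi}^{pi} f(θ) cos(5*θ) dθ = -8/25.
Hence Re(c_{5}) = (1/(2*pi))·(-8/25) = -4/(25*pi).

-4/(25*pi)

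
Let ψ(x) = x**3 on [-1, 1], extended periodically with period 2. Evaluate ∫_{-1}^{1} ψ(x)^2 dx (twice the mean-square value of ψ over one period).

2/7

∫_{-1}^{1} ψ(x)^2 dx = 2/7.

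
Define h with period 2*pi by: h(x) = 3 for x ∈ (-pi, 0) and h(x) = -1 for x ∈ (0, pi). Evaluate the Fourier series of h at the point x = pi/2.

-1

h is continuous at x = pi/2 with value -1, so the series converges to -1 there.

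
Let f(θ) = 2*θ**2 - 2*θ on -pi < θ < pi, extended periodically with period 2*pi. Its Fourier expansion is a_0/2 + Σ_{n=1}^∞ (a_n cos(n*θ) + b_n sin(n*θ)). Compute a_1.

a_1 = 1/pi ∫_{-pi}^{pi} f(θ) cos(θ) dθ.
Integrating by parts twice (tabular method), an antiderivative of (2*θ**2 - 2*θ) cos(θ) is 2*θ**2*sin(θ) - 2*θ*sin(θ) + 4*θ*cos(θ) - 4*sin(θ) - 2*cos(θ); evaluating from -pi to pi: ∫_{-pi}^{pi} (2*θ**2 - 2*θ) cos(θ) dθ = (2 - 4*pi) - (2 + 4*pi) = -8*pi.
Hence a_1 = (1/pi)·(-8*pi) = -8.

-8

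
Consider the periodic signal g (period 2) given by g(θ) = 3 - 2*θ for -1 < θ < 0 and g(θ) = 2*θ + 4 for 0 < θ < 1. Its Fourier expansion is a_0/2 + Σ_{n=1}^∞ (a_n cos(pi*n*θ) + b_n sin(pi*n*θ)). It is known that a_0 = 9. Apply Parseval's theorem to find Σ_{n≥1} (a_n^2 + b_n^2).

7/6

Parseval: a_0^2/2 + Σ_{n≥1} (a_n^2+b_n^2) = ∫_{-1}^{1} g(θ)^2 dθ = 125/3.
Subtract a_0^2/2 = 81/2: Σ (a_n^2+b_n^2) = 7/6.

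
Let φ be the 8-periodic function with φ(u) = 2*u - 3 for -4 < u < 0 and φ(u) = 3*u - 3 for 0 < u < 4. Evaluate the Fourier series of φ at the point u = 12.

u = 12 differs from u = 4 by 1 full period(s), and the series is 8-periodic.
At u = 4 the one-sided limits are φ(4^-) = 9 and φ(4^+) = -11.
By Dirichlet's theorem the series converges to their average, [(9) + (-11)]/2 = -1.

-1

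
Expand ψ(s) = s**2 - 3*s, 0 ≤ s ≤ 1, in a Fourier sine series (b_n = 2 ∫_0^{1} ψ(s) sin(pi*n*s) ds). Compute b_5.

4*(-25*pi**2 - 2)/(125*pi**3)

b_5 = 2 ∫_0^{1} (s**2 - 3*s) sin(5*pi*s) ds.
Integrating by parts twice (tabular method), an antiderivative of (s**2 - 3*s) sin(5*pi*s) is -s**2*cos(5*pi*s)/(5*pi) + 2*s*sin(5*pi*s)/(25*pi**2) + 3*s*cos(5*pi*s)/(5*pi) - 3*sin(5*pi*s)/(25*pi**2) + 2*cos(5*pi*s)/(125*pi**3); evaluating from 0 to 1: ∫_{0}^{1} (s**2 - 3*s) sin(5*pi*s) ds = (2*(-25*pi**2 - 1)/(125*pi**3)) - (2/(125*pi**3)) = 2*(-25*pi**2 - 2)/(125*pi**3).
Hence b_5 = 2·(2*(-25*pi**2 - 2)/(125*pi**3)) = 4*(-25*pi**2 - 2)/(125*pi**3).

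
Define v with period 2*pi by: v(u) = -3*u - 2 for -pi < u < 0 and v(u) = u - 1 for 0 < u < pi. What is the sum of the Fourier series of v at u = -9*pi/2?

u = -9*pi/2 differs from u = -pi/2 by -2 full period(s), and the series is 2*pi-periodic.
v is continuous at u = -pi/2 with value -2 + 3*pi/2, so the series converges to -2 + 3*pi/2 there.

-2 + 3*pi/2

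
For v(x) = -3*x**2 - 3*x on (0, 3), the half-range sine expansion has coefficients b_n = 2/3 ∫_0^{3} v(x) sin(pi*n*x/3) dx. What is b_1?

-72/pi + 216/pi**3

b_1 = 2/3 ∫_0^{3} (-3*x**2 - 3*x) sin(pi*x/3) dx.
Integrating by parts twice (tabular method), an antiderivative of (-3*x**2 - 3*x) sin(pi*x/3) is 9*x**2*cos(pi*x/3)/pi - 54*x*sin(pi*x/3)/pi**2 + 9*x*cos(pi*x/3)/pi - 27*sin(pi*x/3)/pi**2 - 162*cos(pi*x/3)/pi**3; evaluating from 0 to 3: ∫_{0}^{3} (-3*x**2 - 3*x) sin(pi*x/3) dx = (-108/pi + 162/pi**3) - (-162/pi**3) = -108/pi + 324/pi**3.
Hence b_1 = (2/3)·(-108/pi + 324/pi**3) = -72/pi + 216/pi**3.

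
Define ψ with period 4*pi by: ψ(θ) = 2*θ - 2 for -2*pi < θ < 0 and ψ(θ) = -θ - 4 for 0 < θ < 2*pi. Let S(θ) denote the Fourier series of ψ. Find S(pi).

-4 - pi

ψ is continuous at θ = pi with value -4 - pi, so the series converges to -4 - pi there.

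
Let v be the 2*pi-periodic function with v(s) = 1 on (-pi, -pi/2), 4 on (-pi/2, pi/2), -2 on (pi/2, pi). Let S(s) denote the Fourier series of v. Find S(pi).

At s = pi the one-sided limits are v(pi^-) = -2 and v(pi^+) = 1.
By Dirichlet's theorem the series converges to their average, [(-2) + (1)]/2 = -1/2.

-1/2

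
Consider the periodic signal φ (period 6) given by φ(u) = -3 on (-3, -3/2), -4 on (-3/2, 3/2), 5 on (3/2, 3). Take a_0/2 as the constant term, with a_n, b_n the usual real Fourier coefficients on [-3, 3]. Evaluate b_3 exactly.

8/(3*pi)

b_3 = 1/3 ∫_{-3}^{3} φ(u) sin(pi*u) du.
Split the integral at the breakpoints.
Directly, an antiderivative of (-3) sin(pi*u) is 3*cos(pi*u)/pi; evaluating from -3 to -3/2: ∫_{-3}^{-3/2} (-3) sin(pi*u) du = (0) - (-3/pi) = 3/pi.
Directly, an antiderivative of (-4) sin(pi*u) is 4*cos(pi*u)/pi; evaluating from -3/2 to 3/2: ∫_{-3/2}^{3/2} (-4) sin(pi*u) du = (0) - (0) = 0.
Directly, an antiderivative of (5) sin(pi*u) is -5*cos(pi*u)/pi; evaluating from 3/2 to 3: ∫_{3/2}^{3} (5) sin(pi*u) du = (5/pi) - (0) = 5/pi.
Summing the pieces and multiplying by (1/3) gives b_3 = 8/(3*pi).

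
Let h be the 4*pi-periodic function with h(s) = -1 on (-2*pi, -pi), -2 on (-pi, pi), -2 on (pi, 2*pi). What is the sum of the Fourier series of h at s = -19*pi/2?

-1

s = -19*pi/2 differs from s = -3*pi/2 by -2 full period(s), and the series is 4*pi-periodic.
h is continuous at s = -3*pi/2 with value -1, so the series converges to -1 there.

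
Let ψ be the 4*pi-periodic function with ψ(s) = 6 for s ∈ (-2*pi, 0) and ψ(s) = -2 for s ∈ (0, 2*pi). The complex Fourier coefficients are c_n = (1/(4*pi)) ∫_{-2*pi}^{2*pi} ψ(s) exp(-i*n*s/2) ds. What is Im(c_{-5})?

Since ψ is real-valued, Im(c_{-5}) = -(1/(4*pi)) ∫_{-2*pi}^{2*pi} ψ(s) sin(-5*s/2) ds = b_{5}/2.
Split the integral at the breakpoints.
Directly, an antiderivative of (6) sin(-5*s/2) is 12*cos(5*s/2)/5; evaluating from -2*pi to 0: ∫_{-2*pi}^{0} (6) sin(-5*s/2) ds = (12/5) - (-12/5) = 24/5.
Directly, an antiderivative of (-2) sin(-5*s/2) is -4*cos(5*s/2)/5; evaluating from 0 to 2*pi: ∫_{0}^{2*pi} (-2) sin(-5*s/2) ds = (4/5) - (-4/5) = 8/5.
So ∫_{-2*pi}^{2*pi} ψ(s) sin(-5*s/2) ds = 32/5.
Hence Im(c_{-5}) = (-1/(4*pi))·(32/5) = -8/(5*pi).

-8/(5*pi)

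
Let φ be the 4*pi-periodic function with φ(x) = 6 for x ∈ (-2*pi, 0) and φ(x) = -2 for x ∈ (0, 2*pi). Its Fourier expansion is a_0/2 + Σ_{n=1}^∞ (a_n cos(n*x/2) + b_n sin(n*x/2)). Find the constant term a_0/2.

2

a_0 = (1/(2*pi)) ∫_{-2*pi}^{2*pi} φ(x) dx = (1/(2*pi)) · (8*pi) = 4.
So the constant term a_0/2 = 2.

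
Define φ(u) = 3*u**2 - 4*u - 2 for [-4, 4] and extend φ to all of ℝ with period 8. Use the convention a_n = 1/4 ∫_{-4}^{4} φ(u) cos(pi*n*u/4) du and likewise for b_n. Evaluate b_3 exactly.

b_3 = 1/4 ∫_{-4}^{4} φ(u) sin(3*pi*u/4) du.
Integrating by parts twice (tabular method), an antiderivative of (3*u**2 - 4*u - 2) sin(3*pi*u/4) is -4*u**2*cos(3*pi*u/4)/pi + 32*u*sin(3*pi*u/4)/(3*pi**2) + 16*u*cos(3*pi*u/4)/(3*pi) - 64*sin(3*pi*u/4)/(9*pi**2) + 128*cos(3*pi*u/4)/(9*pi**3) + 8*cos(3*pi*u/4)/(3*pi); evaluating from -4 to 4: ∫_{-4}^{4} (3*u**2 - 4*u - 2) sin(3*pi*u/4) du = (-128/(9*pi**3) + 40/pi) - (8*(-16 + 93*pi**2)/(9*pi**3)) = -128/(3*pi).
Hence b_3 = (1/4)·(-128/(3*pi)) = -32/(3*pi).

-32/(3*pi)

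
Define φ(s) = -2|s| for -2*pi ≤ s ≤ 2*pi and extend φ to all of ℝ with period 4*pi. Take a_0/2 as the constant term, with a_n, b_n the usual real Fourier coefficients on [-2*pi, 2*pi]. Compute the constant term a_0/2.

-2*pi

a_0 = (1/(2*pi)) ∫_{-2*pi}^{2*pi} φ(s) ds = (1/(2*pi)) · (-8*pi**2) = -4*pi.
So the constant term a_0/2 = -2*pi.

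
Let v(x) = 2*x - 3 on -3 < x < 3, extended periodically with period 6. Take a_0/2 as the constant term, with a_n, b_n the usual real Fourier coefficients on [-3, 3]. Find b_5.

b_5 = 1/3 ∫_{-3}^{3} v(x) sin(5*pi*x/3) dx.
Integrating by parts (boundary term plus one more integral), an antiderivative of (2*x - 3) sin(5*pi*x/3) is -6*x*cos(5*pi*x/3)/(5*pi) + 18*sin(5*pi*x/3)/(25*pi**2) + 9*cos(5*pi*x/3)/(5*pi); evaluating from -3 to 3: ∫_{-3}^{3} (2*x - 3) sin(5*pi*x/3) dx = (9/(5*pi)) - (-27/(5*pi)) = 36/(5*pi).
Hence b_5 = (1/3)·(36/(5*pi)) = 12/(5*pi).

12/(5*pi)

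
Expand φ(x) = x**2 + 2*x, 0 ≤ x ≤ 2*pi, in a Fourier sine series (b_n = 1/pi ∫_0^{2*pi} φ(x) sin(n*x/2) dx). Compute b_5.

8*(-4 + 25*pi + 25*pi**2)/(125*pi)

b_5 = 1/pi ∫_0^{2*pi} (x**2 + 2*x) sin(5*x/2) dx.
Integrating by parts twice (tabular method), an antiderivative of (x**2 + 2*x) sin(5*x/2) is -2*x**2*cos(5*x/2)/5 + 8*x*sin(5*x/2)/25 - 4*x*cos(5*x/2)/5 + 8*sin(5*x/2)/25 + 16*cos(5*x/2)/125; evaluating from 0 to 2*pi: ∫_{0}^{2*pi} (x**2 + 2*x) sin(5*x/2) dx = (-16/125 + 8*pi/5 + 8*pi**2/5) - (16/125) = -32/125 + 8*pi/5 + 8*pi**2/5.
Hence b_5 = (1/pi)·(-32/125 + 8*pi/5 + 8*pi**2/5) = 8*(-4 + 25*pi + 25*pi**2)/(125*pi).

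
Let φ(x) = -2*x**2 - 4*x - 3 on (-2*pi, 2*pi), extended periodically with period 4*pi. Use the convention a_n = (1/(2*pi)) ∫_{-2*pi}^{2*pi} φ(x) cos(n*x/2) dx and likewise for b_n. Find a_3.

32/9

a_3 = (1/(2*pi)) ∫_{-2*pi}^{2*pi} φ(x) cos(3*x/2) dx.
Integrating by parts twice (tabular method), an antiderivative of (-2*x**2 - 4*x - 3) cos(3*x/2) is -4*x**2*sin(3*x/2)/3 - 8*x*sin(3*x/2)/3 - 16*x*cos(3*x/2)/9 - 22*sin(3*x/2)/27 - 16*cos(3*x/2)/9; evaluating from -2*pi to 2*pi: ∫_{-2*pi}^{2*pi} (-2*x**2 - 4*x - 3) cos(3*x/2) dx = (16/9 + 32*pi/9) - (16/9 - 32*pi/9) = 64*pi/9.
Hence a_3 = (1/(2*pi))·(64*pi/9) = 32/9.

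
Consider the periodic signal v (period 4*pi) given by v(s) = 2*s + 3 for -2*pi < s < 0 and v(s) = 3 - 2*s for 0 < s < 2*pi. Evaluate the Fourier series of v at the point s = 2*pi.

s = 2*pi differs from s = -2*pi by 1 full period(s), and the series is 4*pi-periodic.
v is continuous at s = -2*pi with value 3 - 4*pi, so the series converges to 3 - 4*pi there.

3 - 4*pi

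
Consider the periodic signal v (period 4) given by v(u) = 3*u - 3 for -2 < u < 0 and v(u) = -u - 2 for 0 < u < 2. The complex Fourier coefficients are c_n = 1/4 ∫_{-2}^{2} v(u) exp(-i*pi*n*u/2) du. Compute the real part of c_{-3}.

8/(9*pi**2)

Since v is real-valued, Re(c_{-3}) = 1/4 ∫_{-2}^{2} v(u) cos(-3*pi*u/2) du = a_{3}/2.
Split the integral at the breakpoints.
Integrating by parts (boundary term plus one more integral), an antiderivative of (3*u - 3) cos(-3*pi*u/2) is 2*u*sin(3*pi*u/2)/pi - 2*sin(3*pi*u/2)/pi + 4*cos(3*pi*u/2)/(3*pi**2); evaluating from -2 to 0: ∫_{-2}^{0} (3*u - 3) cos(-3*pi*u/2) du = (4/(3*pi**2)) - (-4/(3*pi**2)) = 8/(3*pi**2).
Integrating by parts (boundary term plus one more integral), an antiderivative of (-u - 2) cos(-3*pi*u/2) is -2*u*sin(3*pi*u/2)/(3*pi) - 4*sin(3*pi*u/2)/(3*pi) - 4*cos(3*pi*u/2)/(9*pi**2); evaluating from 0 to 2: ∫_{0}^{2} (-u - 2) cos(-3*pi*u/2) du = (4/(9*pi**2)) - (-4/(9*pi**2)) = 8/(9*pi**2).
So ∫_{-2}^{2} v(u) cos(-3*pi*u/2) du = 32/(9*pi**2).
Hence Re(c_{-3}) = (1/4)·(32/(9*pi**2)) = 8/(9*pi**2).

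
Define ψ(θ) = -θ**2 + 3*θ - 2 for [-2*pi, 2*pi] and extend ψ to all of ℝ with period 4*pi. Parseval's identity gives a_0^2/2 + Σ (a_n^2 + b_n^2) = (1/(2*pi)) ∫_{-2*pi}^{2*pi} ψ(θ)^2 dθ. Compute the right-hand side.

(1/(2*pi)) ∫_{-2*pi}^{2*pi} ψ(θ)^2 dθ = (1/(2*pi)) · (16*pi*(15 + 65*pi**2 + 12*pi**4)/15) = 8 + 104*pi**2/3 + 32*pi**4/5.

8 + 104*pi**2/3 + 32*pi**4/5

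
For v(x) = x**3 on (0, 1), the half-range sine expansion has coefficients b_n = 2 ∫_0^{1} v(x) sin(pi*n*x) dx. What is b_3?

b_3 = 2 ∫_0^{1} (x**3) sin(3*pi*x) dx.
Integrating by parts three times (tabular method), an antiderivative of (x**3) sin(3*pi*x) is -x**3*cos(3*pi*x)/(3*pi) + x**2*sin(3*pi*x)/(3*pi**2) + 2*x*cos(3*pi*x)/(9*pi**3) - 2*sin(3*pi*x)/(27*pi**4); evaluating from 0 to 1: ∫_{0}^{1} (x**3) sin(3*pi*x) dx = ((-2 + 3*pi**2)/(9*pi**3)) - (0) = (-2 + 3*pi**2)/(9*pi**3).
Hence b_3 = 2·((-2 + 3*pi**2)/(9*pi**3)) = 2*(-2 + 3*pi**2)/(9*pi**3).

2*(-2 + 3*pi**2)/(9*pi**3)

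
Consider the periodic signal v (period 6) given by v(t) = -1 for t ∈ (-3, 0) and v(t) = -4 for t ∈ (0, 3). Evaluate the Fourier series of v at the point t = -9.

t = -9 differs from t = 3 by -2 full period(s), and the series is 6-periodic.
At t = 3 the one-sided limits are v(3^-) = -4 and v(3^+) = -1.
By Dirichlet's theorem the series converges to their average, [(-4) + (-1)]/2 = -5/2.

-5/2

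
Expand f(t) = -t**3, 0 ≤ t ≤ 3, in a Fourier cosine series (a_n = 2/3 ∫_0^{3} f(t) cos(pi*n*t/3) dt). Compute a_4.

-81/(8*pi**2)

a_4 = 2/3 ∫_0^{3} (-t**3) cos(4*pi*t/3) dt.
Integrating by parts three times (tabular method), an antiderivative of (-t**3) cos(4*pi*t/3) is -3*t**3*sin(4*pi*t/3)/(4*pi) - 27*t**2*cos(4*pi*t/3)/(16*pi**2) + 81*t*sin(4*pi*t/3)/(32*pi**3) + 243*cos(4*pi*t/3)/(128*pi**4); evaluating from 0 to 3: ∫_{0}^{3} (-t**3) cos(4*pi*t/3) dt = (243*(1 - 8*pi**2)/(128*pi**4)) - (243/(128*pi**4)) = -243/(16*pi**2).
Hence a_4 = (2/3)·(-243/(16*pi**2)) = -81/(8*pi**2).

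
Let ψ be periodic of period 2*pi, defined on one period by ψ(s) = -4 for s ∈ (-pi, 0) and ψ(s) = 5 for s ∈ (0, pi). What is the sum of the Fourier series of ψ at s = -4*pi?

s = -4*pi differs from s = 0 by -2 full period(s), and the series is 2*pi-periodic.
At s = 0 the one-sided limits are ψ(0^-) = -4 and ψ(0^+) = 5.
By Dirichlet's theorem the series converges to their average, [(-4) + (5)]/2 = 1/2.

1/2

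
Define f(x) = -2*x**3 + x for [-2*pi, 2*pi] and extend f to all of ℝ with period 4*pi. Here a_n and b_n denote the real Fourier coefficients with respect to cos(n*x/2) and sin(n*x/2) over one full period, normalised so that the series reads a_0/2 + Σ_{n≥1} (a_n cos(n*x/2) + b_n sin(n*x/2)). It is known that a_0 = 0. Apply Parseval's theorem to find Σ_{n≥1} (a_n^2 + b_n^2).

8*pi**2*(-336*pi**2 + 35 + 960*pi**4)/105

Parseval: a_0^2/2 + Σ_{n≥1} (a_n^2+b_n^2) = (1/(2*pi)) ∫_{-2*pi}^{2*pi} f(x)^2 dx = 8*pi**2*(-336*pi**2 + 35 + 960*pi**4)/105.
Subtract a_0^2/2 = 0: Σ (a_n^2+b_n^2) = 8*pi**2*(-336*pi**2 + 35 + 960*pi**4)/105.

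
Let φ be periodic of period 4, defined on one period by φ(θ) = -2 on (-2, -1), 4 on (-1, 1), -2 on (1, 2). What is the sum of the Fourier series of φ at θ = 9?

1

θ = 9 differs from θ = 1 by 2 full period(s), and the series is 4-periodic.
At θ = 1 the one-sided limits are φ(1^-) = 4 and φ(1^+) = -2.
By Dirichlet's theorem the series converges to their average, [(4) + (-2)]/2 = 1.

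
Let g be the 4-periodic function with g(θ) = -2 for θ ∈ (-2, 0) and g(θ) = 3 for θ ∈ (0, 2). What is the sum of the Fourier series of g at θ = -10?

θ = -10 differs from θ = -2 by -2 full period(s), and the series is 4-periodic.
At θ = -2 the one-sided limits are g(-2^-) = 3 and g(-2^+) = -2.
By Dirichlet's theorem the series converges to their average, [(3) + (-2)]/2 = 1/2.

1/2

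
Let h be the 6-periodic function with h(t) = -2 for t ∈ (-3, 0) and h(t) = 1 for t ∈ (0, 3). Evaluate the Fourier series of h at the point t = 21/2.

t = 21/2 differs from t = -3/2 by 2 full period(s), and the series is 6-periodic.
h is continuous at t = -3/2 with value -2, so the series converges to -2 there.

-2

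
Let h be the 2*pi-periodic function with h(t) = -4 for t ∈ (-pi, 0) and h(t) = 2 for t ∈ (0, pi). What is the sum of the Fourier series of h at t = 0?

At t = 0 the one-sided limits are h(0^-) = -4 and h(0^+) = 2.
By Dirichlet's theorem the series converges to their average, [(-4) + (2)]/2 = -1.

-1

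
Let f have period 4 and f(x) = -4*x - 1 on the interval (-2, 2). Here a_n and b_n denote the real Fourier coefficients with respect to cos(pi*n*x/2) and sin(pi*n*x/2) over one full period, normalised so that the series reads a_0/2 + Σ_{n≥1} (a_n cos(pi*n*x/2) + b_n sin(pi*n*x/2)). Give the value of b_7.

b_7 = 1/2 ∫_{-2}^{2} f(x) sin(7*pi*x/2) dx.
Integrating by parts (boundary term plus one more integral), an antiderivative of (-4*x - 1) sin(7*pi*x/2) is 8*x*cos(7*pi*x/2)/(7*pi) - 16*sin(7*pi*x/2)/(49*pi**2) + 2*cos(7*pi*x/2)/(7*pi); evaluating from -2 to 2: ∫_{-2}^{2} (-4*x - 1) sin(7*pi*x/2) dx = (-18/(7*pi)) - (2/pi) = -32/(7*pi).
Hence b_7 = (1/2)·(-32/(7*pi)) = -16/(7*pi).

-16/(7*pi)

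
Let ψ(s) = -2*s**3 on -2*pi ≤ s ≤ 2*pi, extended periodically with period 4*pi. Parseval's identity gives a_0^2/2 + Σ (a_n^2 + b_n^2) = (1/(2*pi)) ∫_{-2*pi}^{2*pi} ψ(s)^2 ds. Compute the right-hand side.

(1/(2*pi)) ∫_{-2*pi}^{2*pi} ψ(s)^2 ds = (1/(2*pi)) · (1024*pi**7/7) = 512*pi**6/7.

512*pi**6/7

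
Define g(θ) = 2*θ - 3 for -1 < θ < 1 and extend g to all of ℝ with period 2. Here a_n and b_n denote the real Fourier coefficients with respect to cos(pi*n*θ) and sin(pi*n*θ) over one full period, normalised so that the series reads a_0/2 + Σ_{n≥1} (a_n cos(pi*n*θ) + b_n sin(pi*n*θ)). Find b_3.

4/(3*pi)

b_3 = ∫_{-1}^{1} g(θ) sin(3*pi*θ) dθ.
Integrating by parts (boundary term plus one more integral), an antiderivative of (2*θ - 3) sin(3*pi*θ) is -2*θ*cos(3*pi*θ)/(3*pi) + 2*sin(3*pi*θ)/(9*pi**2) + cos(3*pi*θ)/pi; evaluating from -1 to 1: ∫_{-1}^{1} (2*θ - 3) sin(3*pi*θ) dθ = (-1/(3*pi)) - (-5/(3*pi)) = 4/(3*pi).
Hence b_3 = 4/(3*pi).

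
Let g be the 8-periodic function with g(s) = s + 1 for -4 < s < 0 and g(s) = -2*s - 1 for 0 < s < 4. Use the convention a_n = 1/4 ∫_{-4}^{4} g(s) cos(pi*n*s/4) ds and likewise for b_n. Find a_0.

-6

a_0 = 1/4 ∫_{-4}^{4} g(s) ds = 1/4 · (-24) = -6.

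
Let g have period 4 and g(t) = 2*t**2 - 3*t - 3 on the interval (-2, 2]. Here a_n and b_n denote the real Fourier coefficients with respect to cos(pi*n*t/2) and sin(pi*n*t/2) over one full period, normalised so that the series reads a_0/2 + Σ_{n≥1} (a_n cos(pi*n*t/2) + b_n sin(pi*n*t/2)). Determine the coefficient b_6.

2/pi

b_6 = 1/2 ∫_{-2}^{2} g(t) sin(3*pi*t) dt.
Integrating by parts twice (tabular method), an antiderivative of (2*t**2 - 3*t - 3) sin(3*pi*t) is -2*t**2*cos(3*pi*t)/(3*pi) + 4*t*sin(3*pi*t)/(9*pi**2) + t*cos(3*pi*t)/pi - sin(3*pi*t)/(3*pi**2) + 4*cos(3*pi*t)/(27*pi**3) + cos(3*pi*t)/pi; evaluating from -2 to 2: ∫_{-2}^{2} (2*t**2 - 3*t - 3) sin(3*pi*t) dt = ((4 + 9*pi**2)/(27*pi**3)) - ((4 - 99*pi**2)/(27*pi**3)) = 4/pi.
Hence b_6 = (1/2)·(4/pi) = 2/pi.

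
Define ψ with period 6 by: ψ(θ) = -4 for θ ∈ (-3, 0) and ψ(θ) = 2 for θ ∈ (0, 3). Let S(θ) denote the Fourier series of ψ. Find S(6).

-1

θ = 6 differs from θ = 0 by 1 full period(s), and the series is 6-periodic.
At θ = 0 the one-sided limits are ψ(0^-) = -4 and ψ(0^+) = 2.
By Dirichlet's theorem the series converges to their average, [(-4) + (2)]/2 = -1.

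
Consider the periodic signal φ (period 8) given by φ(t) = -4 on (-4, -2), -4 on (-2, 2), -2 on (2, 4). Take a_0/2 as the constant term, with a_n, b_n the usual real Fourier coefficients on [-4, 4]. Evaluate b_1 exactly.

2/pi

b_1 = 1/4 ∫_{-4}^{4} φ(t) sin(pi*t/4) dt.
Split the integral at the breakpoints.
Directly, an antiderivative of (-4) sin(pi*t/4) is 16*cos(pi*t/4)/pi; evaluating from -4 to -2: ∫_{-4}^{-2} (-4) sin(pi*t/4) dt = (0) - (-16/pi) = 16/pi.
Directly, an antiderivative of (-4) sin(pi*t/4) is 16*cos(pi*t/4)/pi; evaluating from -2 to 2: ∫_{-2}^{2} (-4) sin(pi*t/4) dt = (0) - (0) = 0.
Directly, an antiderivative of (-2) sin(pi*t/4) is 8*cos(pi*t/4)/pi; evaluating from 2 to 4: ∫_{2}^{4} (-2) sin(pi*t/4) dt = (-8/pi) - (0) = -8/pi.
Summing the pieces and multiplying by (1/4) gives b_1 = 2/pi.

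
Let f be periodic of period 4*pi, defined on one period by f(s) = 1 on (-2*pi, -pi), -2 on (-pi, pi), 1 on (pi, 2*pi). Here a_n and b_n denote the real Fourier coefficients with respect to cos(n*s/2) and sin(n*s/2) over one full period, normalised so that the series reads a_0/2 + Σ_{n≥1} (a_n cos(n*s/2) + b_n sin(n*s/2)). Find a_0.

-1

a_0 = (1/(2*pi)) ∫_{-2*pi}^{2*pi} f(s) ds = (1/(2*pi)) · (-2*pi) = -1.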